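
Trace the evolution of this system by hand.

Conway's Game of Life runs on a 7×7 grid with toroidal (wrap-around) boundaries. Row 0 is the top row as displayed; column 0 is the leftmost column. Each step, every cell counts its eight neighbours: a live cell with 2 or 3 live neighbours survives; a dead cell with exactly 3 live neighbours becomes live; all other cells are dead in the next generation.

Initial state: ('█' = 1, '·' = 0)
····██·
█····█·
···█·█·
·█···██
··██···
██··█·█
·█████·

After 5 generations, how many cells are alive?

[0] ····██·
█····█·
···█·█·
·█···██
··██···
██··█·█
·█████·
[1] ·██····
·····█·
█····█·
···█·██
··███··
█·····█
·██····
[2] ·██····
·█····█
·····█·
··██·██
█·███··
█······
··█····
[3] ███····
███····
█·█·██·
·██··██
█·█·██·
··█····
··█····
[4] █··█···
·······
····██·
··█····
█·█·██·
··█····
··██···
[5] ··██···
····█··
·······
·█····█
··█····
··█·█··
·███···

11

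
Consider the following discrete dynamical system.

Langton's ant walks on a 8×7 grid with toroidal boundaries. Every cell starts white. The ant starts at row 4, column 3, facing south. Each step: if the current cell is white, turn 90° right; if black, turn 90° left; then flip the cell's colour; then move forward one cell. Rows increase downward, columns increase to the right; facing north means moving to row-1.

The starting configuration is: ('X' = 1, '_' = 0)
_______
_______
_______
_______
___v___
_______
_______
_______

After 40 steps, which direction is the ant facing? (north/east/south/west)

[0] _______
_______
_______
_______
___v___
_______
_______
_______
[1] _______
_______
_______
_______
__<X___
_______
_______
_______
[2] _______
_______
_______
__^____
__XX___
_______
_______
_______
[3] _______
_______
_______
__X>___
__XX___
_______
_______
_______
[4] _______
_______
_______
__XX___
__Xv___
_______
_______
_______
[5] _______
_______
_______
__XX___
__X_>__
_______
_______
_______
[6] _______
_______
_______
__XX___
__X_X__
____v__
_______
_______
[7] _______
_______
_______
__XX___
__X_X__
___<X__
_______
_______
[8] _______
_______
_______
__XX___
__X^X__
___XX__
_______
_______
[9] _______
_______
_______
__XX___
__XX>__
___XX__
_______
_______
[10] _______
_______
_______
__XX^__
__XX___
___XX__
_______
_______
[11] _______
_______
_______
__XXX>_
__XX___
___XX__
_______
_______
[12] _______
_______
_______
__XXXX_
__XX_v_
___XX__
_______
_______
[13] _______
_______
_______
__XXXX_
__XX<X_
___XX__
_______
_______
[14] _______
_______
_______
__XX^X_
__XXXX_
___XX__
_______
_______
[15] _______
_______
_______
__X<_X_
__XXXX_
___XX__
_______
_______
[16] _______
_______
_______
__X__X_
__XvXX_
___XX__
_______
_______
[17] _______
_______
_______
__X__X_
__X_>X_
___XX__
_______
_______
[18] _______
_______
_______
__X_^X_
__X__X_
___XX__
_______
_______
[19] _______
_______
_______
__X_X>_
__X__X_
___XX__
_______
_______
[20] _______
_______
_____^_
__X_X__
__X__X_
___XX__
_______
_______
[21] _______
_______
_____X>
__X_X__
__X__X_
___XX__
_______
_______
[22] _______
_______
_____XX
__X_X_v
__X__X_
___XX__
_______
_______
[23] _______
_______
_____XX
__X_X<X
__X__X_
___XX__
_______
_______
[24] _______
_______
_____^X
__X_XXX
__X__X_
___XX__
_______
_______
[25] _______
_______
____<_X
__X_XXX
__X__X_
___XX__
_______
_______
[26] _______
____^__
____X_X
__X_XXX
__X__X_
___XX__
_______
_______
[27] _______
____X>_
____X_X
__X_XXX
__X__X_
___XX__
_______
_______
[28] _______
____XX_
____XvX
__X_XXX
__X__X_
___XX__
_______
_______
[29] _______
____XX_
____<XX
__X_XXX
__X__X_
___XX__
_______
_______
[30] _______
____XX_
_____XX
__X_vXX
__X__X_
___XX__
_______
_______
[31] _______
____XX_
_____XX
__X__>X
__X__X_
___XX__
_______
_______
[32] _______
____XX_
_____^X
__X___X
__X__X_
___XX__
_______
_______
[33] _______
____XX_
____<_X
__X___X
__X__X_
___XX__
_______
_______
[34] _______
____^X_
____X_X
__X___X
__X__X_
___XX__
_______
_______
[35] _______
___<_X_
____X_X
__X___X
__X__X_
___XX__
_______
_______
[36] ___^___
___X_X_
____X_X
__X___X
__X__X_
___XX__
_______
_______
[37] ___X>__
___X_X_
____X_X
__X___X
__X__X_
___XX__
_______
_______
[38] ___XX__
___XvX_
____X_X
__X___X
__X__X_
___XX__
_______
_______
[39] ___XX__
___<XX_
____X_X
__X___X
__X__X_
___XX__
_______
_______
[40] ___XX__
____XX_
___vX_X
__X___X
__X__X_
___XX__
_______
_______

south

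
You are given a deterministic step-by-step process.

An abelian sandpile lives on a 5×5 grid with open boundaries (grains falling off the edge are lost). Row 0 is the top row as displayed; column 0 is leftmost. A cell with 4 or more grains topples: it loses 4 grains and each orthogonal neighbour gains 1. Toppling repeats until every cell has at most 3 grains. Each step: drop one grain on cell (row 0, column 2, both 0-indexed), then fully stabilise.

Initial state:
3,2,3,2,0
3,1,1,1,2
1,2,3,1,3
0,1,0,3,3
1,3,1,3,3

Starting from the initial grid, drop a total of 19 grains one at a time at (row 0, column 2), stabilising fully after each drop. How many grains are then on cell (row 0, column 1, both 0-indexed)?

3

step 0: 3,2,3,2,0
3,1,1,1,2
1,2,3,1,3
0,1,0,3,3
1,3,1,3,3
step 1: 3,3,0,3,0
3,1,2,1,2
1,2,3,1,3
0,1,0,3,3
1,3,1,3,3
step 2: 3,3,1,3,0
3,1,2,1,2
1,2,3,1,3
0,1,0,3,3
1,3,1,3,3
step 3: 3,3,2,3,0
3,1,2,1,2
1,2,3,1,3
0,1,0,3,3
1,3,1,3,3
step 4: 3,3,3,3,0
3,1,2,1,2
1,2,3,1,3
0,1,0,3,3
1,3,1,3,3
step 5: 1,1,2,0,1
0,3,3,2,2
2,2,3,1,3
0,1,0,3,3
1,3,1,3,3
step 6: 1,1,3,0,1
0,3,3,2,2
2,2,3,1,3
0,1,0,3,3
1,3,1,3,3
step 7: 1,3,1,1,1
1,1,2,3,2
3,0,1,2,3
0,2,1,3,3
1,3,1,3,3
step 8: 1,3,2,1,1
1,1,2,3,2
3,0,1,2,3
0,2,1,3,3
1,3,1,3,3
step 9: 1,3,3,1,1
1,1,2,3,2
3,0,1,2,3
0,2,1,3,3
1,3,1,3,3
step 10: 2,0,1,2,1
1,2,3,3,2
3,0,1,2,3
0,2,1,3,3
1,3,1,3,3
step 11: 2,0,2,2,1
1,2,3,3,2
3,0,1,2,3
0,2,1,3,3
1,3,1,3,3
step 12: 2,0,3,2,1
1,2,3,3,2
3,0,1,2,3
0,2,1,3,3
1,3,1,3,3
step 13: 2,1,2,0,2
1,3,1,1,3
3,0,2,3,3
0,2,1,3,3
1,3,1,3,3
step 14: 2,1,3,0,2
1,3,1,1,3
3,0,2,3,3
0,2,1,3,3
1,3,1,3,3
step 15: 2,2,0,1,2
1,3,2,1,3
3,0,2,3,3
0,2,1,3,3
1,3,1,3,3
step 16: 2,2,1,1,2
1,3,2,1,3
3,0,2,3,3
0,2,1,3,3
1,3,1,3,3
step 17: 2,2,2,1,2
1,3,2,1,3
3,0,2,3,3
0,2,1,3,3
1,3,1,3,3
step 18: 2,2,3,1,2
1,3,2,1,3
3,0,2,3,3
0,2,1,3,3
1,3,1,3,3
step 19: 2,3,0,2,2
1,3,3,1,3
3,0,2,3,3
0,2,1,3,3
1,3,1,3,3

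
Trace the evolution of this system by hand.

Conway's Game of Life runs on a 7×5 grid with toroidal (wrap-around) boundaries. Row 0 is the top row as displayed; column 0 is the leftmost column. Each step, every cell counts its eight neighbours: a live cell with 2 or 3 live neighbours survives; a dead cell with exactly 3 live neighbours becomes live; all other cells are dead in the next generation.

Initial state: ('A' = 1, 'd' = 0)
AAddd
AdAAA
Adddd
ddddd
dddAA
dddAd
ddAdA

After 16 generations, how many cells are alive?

11

gen 0: AAddd
AdAAA
Adddd
ddddd
dddAA
dddAd
ddAdA
gen 1: ddddd
ddAAd
AAdAd
ddddA
dddAA
ddAdd
AAAAA
gen 2: Adddd
dAAAA
AAdAd
ddAdd
dddAA
ddddd
AAAAA
gen 3: ddddd
dddAd
Adddd
AAAdd
dddAd
dAddd
AAAAA
gen 4: AAddd
ddddd
AdAdA
AAAdA
Adddd
dAddd
AAAAA
gen 5: dddAd
ddddA
ddAdA
ddAdd
ddAdA
dddAd
dddAA
gen 6: dddAd
ddddA
ddddd
dAAdd
ddAdd
ddAdd
ddAAA
gen 7: ddAdd
ddddd
ddddd
dAAdd
ddAAd
dAAdd
ddAdA
gen 8: dddAd
ddddd
ddddd
dAAAd
dddAd
dAddd
ddAdd
gen 9: ddddd
ddddd
ddAdd
ddAAd
dAdAd
ddAdd
ddAdd
gen 10: ddddd
ddddd
ddAAd
dAdAd
dAdAd
dAAAd
ddddd
gen 11: ddddd
ddddd
ddAAd
dAdAA
AAdAA
dAdAd
ddAdd
gen 12: ddddd
ddddd
ddAAA
dAddd
dAddd
dAdAd
ddAdd
gen 13: ddddd
dddAd
ddAAd
AAdAd
AAddd
dAddd
ddAdd
gen 14: ddddd
ddAAd
dAdAd
AddAd
ddddA
AAAdd
ddddd
gen 15: ddddd
ddAAd
dAdAd
AdAAd
ddAAA
AAddd
dAddd
gen 16: ddAdd
ddAAd
dAddd
Adddd
ddddd
AAdAA
AAddd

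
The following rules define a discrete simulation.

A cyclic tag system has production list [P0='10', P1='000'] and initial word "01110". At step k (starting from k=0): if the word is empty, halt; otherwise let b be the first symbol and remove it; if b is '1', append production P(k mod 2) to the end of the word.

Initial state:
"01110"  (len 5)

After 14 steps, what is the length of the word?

4

k=0  "01110"  (len 5)
k=1  "1110"  (len 4)
k=2  "110000"  (len 6)
k=3  "1000010"  (len 7)
k=4  "000010000"  (len 9)
k=5  "00010000"  (len 8)
k=6  "0010000"  (len 7)
k=7  "010000"  (len 6)
k=8  "10000"  (len 5)
k=9  "000010"  (len 6)
k=10  "00010"  (len 5)
k=11  "0010"  (len 4)
k=12  "010"  (len 3)
k=13  "10"  (len 2)
k=14  "0000"  (len 4)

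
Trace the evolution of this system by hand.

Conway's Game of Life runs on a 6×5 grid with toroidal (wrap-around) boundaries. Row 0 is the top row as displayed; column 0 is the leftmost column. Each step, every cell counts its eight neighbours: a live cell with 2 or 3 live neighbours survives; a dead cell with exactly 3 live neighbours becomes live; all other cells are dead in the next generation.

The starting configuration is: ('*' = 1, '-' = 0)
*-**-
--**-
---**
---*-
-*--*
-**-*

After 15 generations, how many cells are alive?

8

t=0: *-**-
--**-
---**
---*-
-*--*
-**-*
t=1: *----
-*---
----*
*-**-
-*--*
----*
t=2: *----
*----
*****
****-
-**-*
----*
t=3: *---*
--**-
-----
-----
----*
-*-**
t=4: **---
---**
-----
-----
*--**
---*-
t=5: *-**-
*---*
-----
----*
---**
-***-
t=6: *----
**-**
*---*
---**
*---*
**---
t=7: --*--
-*-*-
-**--
---*-
-*-*-
-*---
t=8: -**--
-*-*-
-*-*-
-*-*-
-----
-*---
t=9: **---
**-*-
**-**
-----
--*--
-**--
t=10: ----*
---*-
-*-*-
*****
-**--
*-*--
t=11: ---**
--***
-*---
----*
-----
*-**-
t=12: **---
*-*-*
*-*-*
-----
---**
--**-
t=13: *----
--*--
*---*
*----
--***
****-
t=14: *--**
**--*
**--*
**---
-----
*----
t=15: ---*-
--*--
--*--
-*--*
**---
*----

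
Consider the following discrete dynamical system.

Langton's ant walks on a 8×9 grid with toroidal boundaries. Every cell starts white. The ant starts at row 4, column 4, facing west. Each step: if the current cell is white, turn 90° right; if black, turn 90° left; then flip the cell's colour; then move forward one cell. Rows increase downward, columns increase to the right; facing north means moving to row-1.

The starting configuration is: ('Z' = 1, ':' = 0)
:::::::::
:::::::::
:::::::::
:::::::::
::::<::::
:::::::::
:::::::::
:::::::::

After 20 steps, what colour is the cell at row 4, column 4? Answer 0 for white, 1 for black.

0

[0] :::::::::
:::::::::
:::::::::
:::::::::
::::<::::
:::::::::
:::::::::
:::::::::
[1] :::::::::
:::::::::
:::::::::
::::^::::
::::Z::::
:::::::::
:::::::::
:::::::::
[2] :::::::::
:::::::::
:::::::::
::::Z>:::
::::Z::::
:::::::::
:::::::::
:::::::::
[3] :::::::::
:::::::::
:::::::::
::::ZZ:::
::::Zv:::
:::::::::
:::::::::
:::::::::
[4] :::::::::
:::::::::
:::::::::
::::ZZ:::
::::<Z:::
:::::::::
:::::::::
:::::::::
[5] :::::::::
:::::::::
:::::::::
::::ZZ:::
:::::Z:::
::::v::::
:::::::::
:::::::::
[6] :::::::::
:::::::::
:::::::::
::::ZZ:::
:::::Z:::
:::<Z::::
:::::::::
:::::::::
[7] :::::::::
:::::::::
:::::::::
::::ZZ:::
:::^:Z:::
:::ZZ::::
:::::::::
:::::::::
[8] :::::::::
:::::::::
:::::::::
::::ZZ:::
:::Z>Z:::
:::ZZ::::
:::::::::
:::::::::
[9] :::::::::
:::::::::
:::::::::
::::ZZ:::
:::ZZZ:::
:::Zv::::
:::::::::
:::::::::
[10] :::::::::
:::::::::
:::::::::
::::ZZ:::
:::ZZZ:::
:::Z:>:::
:::::::::
:::::::::
[11] :::::::::
:::::::::
:::::::::
::::ZZ:::
:::ZZZ:::
:::Z:Z:::
:::::v:::
:::::::::
[12] :::::::::
:::::::::
:::::::::
::::ZZ:::
:::ZZZ:::
:::Z:Z:::
::::<Z:::
:::::::::
[13] :::::::::
:::::::::
:::::::::
::::ZZ:::
:::ZZZ:::
:::Z^Z:::
::::ZZ:::
:::::::::
[14] :::::::::
:::::::::
:::::::::
::::ZZ:::
:::ZZZ:::
:::ZZ>:::
::::ZZ:::
:::::::::
[15] :::::::::
:::::::::
:::::::::
::::ZZ:::
:::ZZ^:::
:::ZZ::::
::::ZZ:::
:::::::::
[16] :::::::::
:::::::::
:::::::::
::::ZZ:::
:::Z<::::
:::ZZ::::
::::ZZ:::
:::::::::
[17] :::::::::
:::::::::
:::::::::
::::ZZ:::
:::Z:::::
:::Zv::::
::::ZZ:::
:::::::::
[18] :::::::::
:::::::::
:::::::::
::::ZZ:::
:::Z:::::
:::Z:>:::
::::ZZ:::
:::::::::
[19] :::::::::
:::::::::
:::::::::
::::ZZ:::
:::Z:::::
:::Z:Z:::
::::Zv:::
:::::::::
[20] :::::::::
:::::::::
:::::::::
::::ZZ:::
:::Z:::::
:::Z:Z:::
::::Z:>::
:::::::::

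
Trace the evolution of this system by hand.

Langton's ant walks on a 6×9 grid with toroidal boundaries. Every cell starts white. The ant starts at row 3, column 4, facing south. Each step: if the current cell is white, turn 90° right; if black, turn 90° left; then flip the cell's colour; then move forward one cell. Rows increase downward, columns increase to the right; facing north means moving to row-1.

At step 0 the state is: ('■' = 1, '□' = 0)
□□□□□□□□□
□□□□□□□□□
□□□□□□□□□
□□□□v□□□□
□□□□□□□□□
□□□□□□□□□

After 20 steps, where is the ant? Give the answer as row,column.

1,6

k=0  □□□□□□□□□
□□□□□□□□□
□□□□□□□□□
□□□□v□□□□
□□□□□□□□□
□□□□□□□□□
k=1  □□□□□□□□□
□□□□□□□□□
□□□□□□□□□
□□□<■□□□□
□□□□□□□□□
□□□□□□□□□
k=2  □□□□□□□□□
□□□□□□□□□
□□□^□□□□□
□□□■■□□□□
□□□□□□□□□
□□□□□□□□□
k=3  □□□□□□□□□
□□□□□□□□□
□□□■>□□□□
□□□■■□□□□
□□□□□□□□□
□□□□□□□□□
k=4  □□□□□□□□□
□□□□□□□□□
□□□■■□□□□
□□□■v□□□□
□□□□□□□□□
□□□□□□□□□
k=5  □□□□□□□□□
□□□□□□□□□
□□□■■□□□□
□□□■□>□□□
□□□□□□□□□
□□□□□□□□□
k=6  □□□□□□□□□
□□□□□□□□□
□□□■■□□□□
□□□■□■□□□
□□□□□v□□□
□□□□□□□□□
k=7  □□□□□□□□□
□□□□□□□□□
□□□■■□□□□
□□□■□■□□□
□□□□<■□□□
□□□□□□□□□
k=8  □□□□□□□□□
□□□□□□□□□
□□□■■□□□□
□□□■^■□□□
□□□□■■□□□
□□□□□□□□□
k=9  □□□□□□□□□
□□□□□□□□□
□□□■■□□□□
□□□■■>□□□
□□□□■■□□□
□□□□□□□□□
k=10  □□□□□□□□□
□□□□□□□□□
□□□■■^□□□
□□□■■□□□□
□□□□■■□□□
□□□□□□□□□
k=11  □□□□□□□□□
□□□□□□□□□
□□□■■■>□□
□□□■■□□□□
□□□□■■□□□
□□□□□□□□□
k=12  □□□□□□□□□
□□□□□□□□□
□□□■■■■□□
□□□■■□v□□
□□□□■■□□□
□□□□□□□□□
k=13  □□□□□□□□□
□□□□□□□□□
□□□■■■■□□
□□□■■<■□□
□□□□■■□□□
□□□□□□□□□
k=14  □□□□□□□□□
□□□□□□□□□
□□□■■^■□□
□□□■■■■□□
□□□□■■□□□
□□□□□□□□□
k=15  □□□□□□□□□
□□□□□□□□□
□□□■<□■□□
□□□■■■■□□
□□□□■■□□□
□□□□□□□□□
k=16  □□□□□□□□□
□□□□□□□□□
□□□■□□■□□
□□□■v■■□□
□□□□■■□□□
□□□□□□□□□
k=17  □□□□□□□□□
□□□□□□□□□
□□□■□□■□□
□□□■□>■□□
□□□□■■□□□
□□□□□□□□□
k=18  □□□□□□□□□
□□□□□□□□□
□□□■□^■□□
□□□■□□■□□
□□□□■■□□□
□□□□□□□□□
k=19  □□□□□□□□□
□□□□□□□□□
□□□■□■>□□
□□□■□□■□□
□□□□■■□□□
□□□□□□□□□
k=20  □□□□□□□□□
□□□□□□^□□
□□□■□■□□□
□□□■□□■□□
□□□□■■□□□
□□□□□□□□□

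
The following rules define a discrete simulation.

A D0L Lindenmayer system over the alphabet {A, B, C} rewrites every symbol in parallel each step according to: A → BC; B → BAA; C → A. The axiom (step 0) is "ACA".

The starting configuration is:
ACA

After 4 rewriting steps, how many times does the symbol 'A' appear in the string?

24

gen 0: ACA
gen 1: BCABC
gen 2: BAAABCBAAA
gen 3: BAABCBCBCBAAABAABCBCBC
gen 4: BAABCBCBAAABAAABAAABAABCBCBCBAABCBCBAAABAAABAAA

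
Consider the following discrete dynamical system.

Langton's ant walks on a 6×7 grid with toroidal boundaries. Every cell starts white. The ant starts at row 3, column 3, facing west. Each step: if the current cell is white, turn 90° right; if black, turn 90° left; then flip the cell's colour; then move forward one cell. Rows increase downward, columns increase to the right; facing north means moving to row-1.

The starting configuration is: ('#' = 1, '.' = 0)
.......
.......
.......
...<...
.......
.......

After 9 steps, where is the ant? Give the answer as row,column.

t=0: .......
.......
.......
...<...
.......
.......
t=1: .......
.......
...^...
...#...
.......
.......
t=2: .......
.......
...#>..
...#...
.......
.......
t=3: .......
.......
...##..
...#v..
.......
.......
t=4: .......
.......
...##..
...<#..
.......
.......
t=5: .......
.......
...##..
....#..
...v...
.......
t=6: .......
.......
...##..
....#..
..<#...
.......
t=7: .......
.......
...##..
..^.#..
..##...
.......
t=8: .......
.......
...##..
..#>#..
..##...
.......
t=9: .......
.......
...##..
..###..
..#v...
.......

4,3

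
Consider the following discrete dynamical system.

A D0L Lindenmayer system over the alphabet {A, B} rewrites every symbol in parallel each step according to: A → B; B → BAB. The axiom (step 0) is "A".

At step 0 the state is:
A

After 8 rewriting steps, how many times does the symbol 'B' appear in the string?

gen 0: A
gen 1: B
gen 2: BAB
gen 3: BABBBAB
gen 4: BABBBABBABBABBBAB
gen 5: BABBBABBABBABBBABBABBBABBABBBABBABBABBBAB
gen 6: BABBBABBABBABBBABBABBBABBABBBABBABBABBBABBABBBABBABBABBBABBABBBABBABBABBBABBABBBABBABBBABBABBABBBAB
gen 7: BABBBABBABBABBBABBABBBABBABBBABBABBABBBABBABBBABBABBABBBAB…BABBBABBABBABBBABBABBBABBABBABBBABBABBBABBABBBABBABBABBBAB  (len 239)
gen 8: BABBBABBABBABBBABBABBBABBABBBABBABBABBBABBABBBABBABBABBBAB…BABBBABBABBABBBABBABBBABBABBABBBABBABBBABBABBBABBABBABBBAB  (len 577)

408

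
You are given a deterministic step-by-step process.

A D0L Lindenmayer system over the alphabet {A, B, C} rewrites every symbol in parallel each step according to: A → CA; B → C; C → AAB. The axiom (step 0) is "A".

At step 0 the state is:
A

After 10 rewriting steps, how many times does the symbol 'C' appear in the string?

729

step 0: A
step 1: CA
step 2: AABCA
step 3: CACACAABCA
step 4: AABCAAABCAAABCACACAABCA
step 5: CACACAABCACACACAABCACACACAABCAAABCAAABCACACAABCA
step 6: AABCAAABCAAABCACACAABCAAABCAAABCAAABCACACAABCAAABCAAABCAAABCACACAABCACACACAABCACACACAABCAAABCAAABCACACAABCA
step 7: CACACAABCACACACAABCACACACAABCAAABCAAABCACACAABCACACACAABCA…CAAABCAAABCACACAABCACACACAABCACACACAABCAAABCAAABCACACAABCA  (len 228)
step 8: AABCAAABCAAABCACACAABCAAABCAAABCAAABCACACAABCAAABCAAABCAAA…CAAABCAAABCACACAABCACACACAABCACACACAABCAAABCAAABCACACAABCA  (len 501)
step 9: CACACAABCACACACAABCACACACAABCAAABCAAABCACACAABCACACACAABCA…CAAABCAAABCACACAABCACACACAABCACACACAABCAAABCAAABCACACAABCA  (len 1078)
step 10: AABCAAABCAAABCACACAABCAAABCAAABCAAABCACACAABCAAABCAAABCAAA…CAAABCAAABCACACAABCACACACAABCACACACAABCAAABCAAABCACACAABCA  (len 2353)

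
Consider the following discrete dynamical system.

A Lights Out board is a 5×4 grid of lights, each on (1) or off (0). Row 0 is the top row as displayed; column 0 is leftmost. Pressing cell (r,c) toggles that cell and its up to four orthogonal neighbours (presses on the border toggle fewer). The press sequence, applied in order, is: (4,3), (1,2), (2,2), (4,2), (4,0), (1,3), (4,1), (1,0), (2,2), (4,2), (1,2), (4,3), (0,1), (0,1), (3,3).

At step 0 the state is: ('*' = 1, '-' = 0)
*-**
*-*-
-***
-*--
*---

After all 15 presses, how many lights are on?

[0] *-**
*-*-
-***
-*--
*---
[1] *-**
*-*-
-***
-*-*
*-**
[2] *--*
**-*
-*-*
-*-*
*-**
[3] *--*
****
--*-
-***
*-**
[4] *--*
****
--*-
-*-*
**--
[5] *--*
****
--*-
**-*
----
[6] *---
**--
--**
**-*
----
[7] *---
**--
--**
*--*
***-
[8] ----
----
*-**
*--*
***-
[9] ----
--*-
**--
*-**
***-
[10] ----
--*-
**--
*--*
*--*
[11] --*-
-*-*
***-
*--*
*--*
[12] --*-
-*-*
***-
*---
*-*-
[13] **--
---*
***-
*---
*-*-
[14] --*-
-*-*
***-
*---
*-*-
[15] --*-
-*-*
****
*-**
*-**

13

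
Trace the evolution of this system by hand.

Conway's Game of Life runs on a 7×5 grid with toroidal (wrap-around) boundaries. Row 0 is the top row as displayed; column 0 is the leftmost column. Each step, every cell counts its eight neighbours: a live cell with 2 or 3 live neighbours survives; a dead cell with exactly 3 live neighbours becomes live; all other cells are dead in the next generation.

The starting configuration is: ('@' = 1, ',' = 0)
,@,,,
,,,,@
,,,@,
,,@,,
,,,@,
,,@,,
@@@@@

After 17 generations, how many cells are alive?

16

gen 0: ,@,,,
,,,,@
,,,@,
,,@,,
,,,@,
,,@,,
@@@@@
gen 1: ,@,,,
,,,,,
,,,@,
,,@@,
,,@@,
@,,,,
@,,@@
gen 2: @,,,@
,,,,,
,,@@,
,,,,@
,@@@@
@@@,,
@@,,@
gen 3: ,@,,@
,,,@@
,,,@,
@@,,@
,,,,@
,,,,,
,,@@,
gen 4: @,,,@
@,@@@
,,@@,
@,,@@
,,,,@
,,,@,
,,@@,
gen 5: @,,,,
@,@,,
,,,,,
@,@,,
@,,,,
,,@@@
,,@@,
gen 6: ,,@@@
,@,,,
,,,,,
,@,,,
@,@,,
,@@,@
,@@,,
gen 7: @,,@,
,,@@,
,,,,,
,@,,,
@,@@,
,,,,,
,,,,@
gen 8: ,,@@,
,,@@@
,,@,,
,@@,,
,@@,,
,,,@@
,,,,@
gen 9: ,,@,,
,@,,@
,,,,,
,,,@,
@@,,,
@,@@@
,,@,@
gen 10: @@@,,
,,,,,
,,,,,
,,,,,
@@,,,
,,@,,
@,@,@
gen 11: @,@@@
,@,,,
,,,,,
,,,,,
,@,,,
,,@@@
@,@,@
gen 12: ,,@,,
@@@@@
,,,,,
,,,,,
,,@@,
,,@,@
,,,,,
gen 13: @,@,@
@@@@@
@@@@@
,,,,,
,,@@,
,,@,,
,,,@,
gen 14: ,,,,,
,,,,,
,,,,,
@,,,,
,,@@,
,,@,,
,@@@@
gen 15: ,,@@,
,,,,,
,,,,,
,,,,,
,@@@,
,,,,@
,@@@,
gen 16: ,@,@,
,,,,,
,,,,,
,,@,,
,,@@,
@,,,@
,@,,@
gen 17: @,@,,
,,,,,
,,,,,
,,@@,
,@@@@
@@@,@
,@@@@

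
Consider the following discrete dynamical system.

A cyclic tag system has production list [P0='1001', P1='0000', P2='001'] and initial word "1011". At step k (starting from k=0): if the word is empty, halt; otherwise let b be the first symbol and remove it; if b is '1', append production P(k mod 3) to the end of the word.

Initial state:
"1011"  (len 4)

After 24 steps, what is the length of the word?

0) "1011"  (len 4)
1) "0111001"  (len 7)
2) "111001"  (len 6)
3) "11001001"  (len 8)
4) "10010011001"  (len 11)
5) "00100110010000"  (len 14)
6) "0100110010000"  (len 13)
7) "100110010000"  (len 12)
8) "001100100000000"  (len 15)
9) "01100100000000"  (len 14)
10) "1100100000000"  (len 13)
11) "1001000000000000"  (len 16)
12) "001000000000000001"  (len 18)
13) "01000000000000001"  (len 17)
14) "1000000000000001"  (len 16)
15) "000000000000001001"  (len 18)
16) "00000000000001001"  (len 17)
17) "0000000000001001"  (len 16)
18) "000000000001001"  (len 15)
19) "00000000001001"  (len 14)
20) "0000000001001"  (len 13)
21) "000000001001"  (len 12)
22) "00000001001"  (len 11)
23) "0000001001"  (len 10)
24) "000001001"  (len 9)

9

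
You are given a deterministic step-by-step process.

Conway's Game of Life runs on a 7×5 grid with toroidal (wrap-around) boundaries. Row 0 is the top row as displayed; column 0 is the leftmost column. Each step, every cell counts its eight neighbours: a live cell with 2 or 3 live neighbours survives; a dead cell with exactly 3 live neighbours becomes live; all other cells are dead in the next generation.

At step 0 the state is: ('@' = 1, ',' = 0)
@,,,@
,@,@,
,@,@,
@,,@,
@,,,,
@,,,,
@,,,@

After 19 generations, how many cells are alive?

8

t=0: @,,,@
,@,@,
,@,@,
@,,@,
@,,,,
@,,,,
@,,,@
t=1: ,@,@,
,@,@,
@@,@,
@@@,,
@@,,,
@@,,,
,@,,,
t=2: @@,,,
,@,@,
,,,@,
,,,,,
,,,,@
,,@,,
,@,,,
t=3: @@,,,
@@,,@
,,@,,
,,,,,
,,,,,
,,,,,
@@@,,
t=4: ,,,,,
,,@,@
@@,,,
,,,,,
,,,,,
,@,,,
@,@,,
t=5: ,@,@,
@@,,,
@@,,,
,,,,,
,,,,,
,@,,,
,@,,,
t=6: ,@,,,
,,,,@
@@,,,
,,,,,
,,,,,
,,,,,
@@,,,
t=7: ,@,,,
,@,,,
@,,,,
,,,,,
,,,,,
,,,,,
@@,,,
t=8: ,@@,,
@@,,,
,,,,,
,,,,,
,,,,,
,,,,,
@@,,,
t=9: ,,@,,
@@@,,
,,,,,
,,,,,
,,,,,
,,,,,
@@@,,
t=10: ,,,@,
,@@,,
,@,,,
,,,,,
,,,,,
,@,,,
,@@,,
t=11: ,,,@,
,@@,,
,@@,,
,,,,,
,,,,,
,@@,,
,@@,,
t=12: ,,,@,
,@,@,
,@@,,
,,,,,
,,,,,
,@@,,
,@,@,
t=13: ,,,@@
,@,@,
,@@,,
,,,,,
,,,,,
,@@,,
,@,@,
t=14: @,,@@
@@,@@
,@@,,
,,,,,
,,,,,
,@@,,
@@,@@
t=15: ,,,,,
,,,,,
,@@@@
,,,,,
,,,,,
,@@@@
,,,,,
t=16: ,,,,,
,,@@,
,,@@,
,,@@,
,,@@,
,,@@,
,,@@,
t=17: ,,,,,
,,@@,
,@,,@
,@,,@
,@,,@
,@,,@
,,@@,
t=18: ,,,,,
,,@@,
,@,,@
,@@@@
,@@@@
,@,,@
,,@@,
t=19: ,,,,,
,,@@,
,@,,@
,,,,,
,,,,,
,@,,@
,,@@,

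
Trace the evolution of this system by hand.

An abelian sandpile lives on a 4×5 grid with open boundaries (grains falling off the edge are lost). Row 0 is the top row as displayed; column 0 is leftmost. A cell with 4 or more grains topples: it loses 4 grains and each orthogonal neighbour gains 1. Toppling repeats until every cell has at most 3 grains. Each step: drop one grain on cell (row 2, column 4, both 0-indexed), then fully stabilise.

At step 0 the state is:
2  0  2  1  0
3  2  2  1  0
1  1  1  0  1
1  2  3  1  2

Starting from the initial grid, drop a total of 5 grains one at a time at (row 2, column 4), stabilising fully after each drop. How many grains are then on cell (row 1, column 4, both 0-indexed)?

1

t=0: 2  0  2  1  0
3  2  2  1  0
1  1  1  0  1
1  2  3  1  2
t=1: 2  0  2  1  0
3  2  2  1  0
1  1  1  0  2
1  2  3  1  2
t=2: 2  0  2  1  0
3  2  2  1  0
1  1  1  0  3
1  2  3  1  2
t=3: 2  0  2  1  0
3  2  2  1  1
1  1  1  1  0
1  2  3  1  3
t=4: 2  0  2  1  0
3  2  2  1  1
1  1  1  1  1
1  2  3  1  3
t=5: 2  0  2  1  0
3  2  2  1  1
1  1  1  1  2
1  2  3  1  3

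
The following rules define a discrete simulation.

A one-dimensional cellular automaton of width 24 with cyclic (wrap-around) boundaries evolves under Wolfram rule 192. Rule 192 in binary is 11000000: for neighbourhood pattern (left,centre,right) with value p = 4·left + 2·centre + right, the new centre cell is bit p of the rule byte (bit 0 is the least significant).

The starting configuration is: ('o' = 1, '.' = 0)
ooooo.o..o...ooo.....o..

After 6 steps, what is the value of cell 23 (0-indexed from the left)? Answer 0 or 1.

0) ooooo.o..o...ooo.....o..
1) .oooo.........oo........
2) ..ooo..........o........
3) ...oo...................
4) ....o...................
5) ........................
6) ........................

0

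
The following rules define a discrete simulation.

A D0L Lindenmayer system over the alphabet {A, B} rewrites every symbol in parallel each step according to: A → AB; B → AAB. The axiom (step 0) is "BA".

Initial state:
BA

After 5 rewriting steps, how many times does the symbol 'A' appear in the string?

99

gen 0: BA
gen 1: AABAB
gen 2: ABABAABABAAB
gen 3: ABAABABAABABABAABABAABABABAAB
gen 4: ABAABABABAABABAABABABAABABAABABAABABABAABABAABABABAABABAABABAABABABAAB
gen 5: ABAABABABAABABAABABAABABABAABABAABABABAABABAABABAABABABAAB…ABAABABAABABABAABABAABABABAABABAABABABAABABAABABAABABABAAB  (len 169)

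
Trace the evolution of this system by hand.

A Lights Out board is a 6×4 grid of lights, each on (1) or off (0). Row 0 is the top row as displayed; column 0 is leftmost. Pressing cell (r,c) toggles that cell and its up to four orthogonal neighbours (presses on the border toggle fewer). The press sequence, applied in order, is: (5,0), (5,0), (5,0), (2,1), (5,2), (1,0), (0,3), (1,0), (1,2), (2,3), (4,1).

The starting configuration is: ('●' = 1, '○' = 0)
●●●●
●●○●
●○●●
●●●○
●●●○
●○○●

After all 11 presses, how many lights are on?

15

0) ●●●●
●●○●
●○●●
●●●○
●●●○
●○○●
1) ●●●●
●●○●
●○●●
●●●○
○●●○
○●○●
2) ●●●●
●●○●
●○●●
●●●○
●●●○
●○○●
3) ●●●●
●●○●
●○●●
●●●○
○●●○
○●○●
4) ●●●●
●○○●
○●○●
●○●○
○●●○
○●○●
5) ●●●●
●○○●
○●○●
●○●○
○●○○
○○●○
6) ○●●●
○●○●
●●○●
●○●○
○●○○
○○●○
7) ○●○○
○●○○
●●○●
●○●○
○●○○
○○●○
8) ●●○○
●○○○
○●○●
●○●○
○●○○
○○●○
9) ●●●○
●●●●
○●●●
●○●○
○●○○
○○●○
10) ●●●○
●●●○
○●○○
●○●●
○●○○
○○●○
11) ●●●○
●●●○
○●○○
●●●●
●○●○
○●●○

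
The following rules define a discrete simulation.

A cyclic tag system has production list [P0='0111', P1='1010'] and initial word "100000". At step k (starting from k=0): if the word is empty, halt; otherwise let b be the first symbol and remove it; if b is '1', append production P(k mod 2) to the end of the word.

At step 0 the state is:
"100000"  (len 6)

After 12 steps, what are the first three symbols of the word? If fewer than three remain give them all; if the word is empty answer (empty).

[0] "100000"  (len 6)
[1] "000000111"  (len 9)
[2] "00000111"  (len 8)
[3] "0000111"  (len 7)
[4] "000111"  (len 6)
[5] "00111"  (len 5)
[6] "0111"  (len 4)
[7] "111"  (len 3)
[8] "111010"  (len 6)
[9] "110100111"  (len 9)
[10] "101001111010"  (len 12)
[11] "010011110100111"  (len 15)
[12] "10011110100111"  (len 14)

100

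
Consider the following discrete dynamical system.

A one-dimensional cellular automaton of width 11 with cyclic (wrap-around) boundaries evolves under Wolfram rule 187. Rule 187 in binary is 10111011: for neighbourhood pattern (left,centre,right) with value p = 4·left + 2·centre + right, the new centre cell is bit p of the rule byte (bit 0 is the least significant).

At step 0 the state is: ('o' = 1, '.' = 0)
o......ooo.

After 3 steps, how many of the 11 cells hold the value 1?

gen 0: o......ooo.
gen 1: .oooooooo.o
gen 2: oooooooo.o.
gen 3: ooooooo.o.o

9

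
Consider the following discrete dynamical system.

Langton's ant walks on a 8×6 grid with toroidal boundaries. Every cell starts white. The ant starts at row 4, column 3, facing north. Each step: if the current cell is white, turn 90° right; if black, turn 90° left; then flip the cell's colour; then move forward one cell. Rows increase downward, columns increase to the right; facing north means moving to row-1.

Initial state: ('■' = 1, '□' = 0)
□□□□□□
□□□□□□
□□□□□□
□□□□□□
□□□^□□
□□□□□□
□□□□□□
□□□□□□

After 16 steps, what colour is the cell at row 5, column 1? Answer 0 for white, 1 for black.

0) □□□□□□
□□□□□□
□□□□□□
□□□□□□
□□□^□□
□□□□□□
□□□□□□
□□□□□□
1) □□□□□□
□□□□□□
□□□□□□
□□□□□□
□□□■>□
□□□□□□
□□□□□□
□□□□□□
2) □□□□□□
□□□□□□
□□□□□□
□□□□□□
□□□■■□
□□□□v□
□□□□□□
□□□□□□
3) □□□□□□
□□□□□□
□□□□□□
□□□□□□
□□□■■□
□□□<■□
□□□□□□
□□□□□□
4) □□□□□□
□□□□□□
□□□□□□
□□□□□□
□□□^■□
□□□■■□
□□□□□□
□□□□□□
5) □□□□□□
□□□□□□
□□□□□□
□□□□□□
□□<□■□
□□□■■□
□□□□□□
□□□□□□
6) □□□□□□
□□□□□□
□□□□□□
□□^□□□
□□■□■□
□□□■■□
□□□□□□
□□□□□□
7) □□□□□□
□□□□□□
□□□□□□
□□■>□□
□□■□■□
□□□■■□
□□□□□□
□□□□□□
8) □□□□□□
□□□□□□
□□□□□□
□□■■□□
□□■v■□
□□□■■□
□□□□□□
□□□□□□
9) □□□□□□
□□□□□□
□□□□□□
□□■■□□
□□<■■□
□□□■■□
□□□□□□
□□□□□□
10) □□□□□□
□□□□□□
□□□□□□
□□■■□□
□□□■■□
□□v■■□
□□□□□□
□□□□□□
11) □□□□□□
□□□□□□
□□□□□□
□□■■□□
□□□■■□
□<■■■□
□□□□□□
□□□□□□
12) □□□□□□
□□□□□□
□□□□□□
□□■■□□
□^□■■□
□■■■■□
□□□□□□
□□□□□□
13) □□□□□□
□□□□□□
□□□□□□
□□■■□□
□■>■■□
□■■■■□
□□□□□□
□□□□□□
14) □□□□□□
□□□□□□
□□□□□□
□□■■□□
□■■■■□
□■v■■□
□□□□□□
□□□□□□
15) □□□□□□
□□□□□□
□□□□□□
□□■■□□
□■■■■□
□■□>■□
□□□□□□
□□□□□□
16) □□□□□□
□□□□□□
□□□□□□
□□■■□□
□■■^■□
□■□□■□
□□□□□□
□□□□□□

1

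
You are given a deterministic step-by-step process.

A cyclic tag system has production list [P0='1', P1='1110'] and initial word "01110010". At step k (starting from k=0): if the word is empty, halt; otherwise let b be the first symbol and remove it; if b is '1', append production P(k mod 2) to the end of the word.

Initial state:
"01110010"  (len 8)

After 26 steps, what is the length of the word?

[0] "01110010"  (len 8)
[1] "1110010"  (len 7)
[2] "1100101110"  (len 10)
[3] "1001011101"  (len 10)
[4] "0010111011110"  (len 13)
[5] "010111011110"  (len 12)
[6] "10111011110"  (len 11)
[7] "01110111101"  (len 11)
[8] "1110111101"  (len 10)
[9] "1101111011"  (len 10)
[10] "1011110111110"  (len 13)
[11] "0111101111101"  (len 13)
[12] "111101111101"  (len 12)
[13] "111011111011"  (len 12)
[14] "110111110111110"  (len 15)
[15] "101111101111101"  (len 15)
[16] "011111011111011110"  (len 18)
[17] "11111011111011110"  (len 17)
[18] "11110111110111101110"  (len 20)
[19] "11101111101111011101"  (len 20)
[20] "11011111011110111011110"  (len 23)
[21] "10111110111101110111101"  (len 23)
[22] "01111101111011101111011110"  (len 26)
[23] "1111101111011101111011110"  (len 25)
[24] "1111011110111011110111101110"  (len 28)
[25] "1110111101110111101111011101"  (len 28)
[26] "1101111011101111011110111011110"  (len 31)

31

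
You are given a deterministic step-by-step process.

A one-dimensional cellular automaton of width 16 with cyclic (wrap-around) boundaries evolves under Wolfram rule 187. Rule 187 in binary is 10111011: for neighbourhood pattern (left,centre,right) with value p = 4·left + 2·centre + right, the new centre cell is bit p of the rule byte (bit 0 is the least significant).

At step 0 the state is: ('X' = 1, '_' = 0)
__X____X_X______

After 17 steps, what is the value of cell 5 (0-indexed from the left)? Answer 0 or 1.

1

t=0: __X____X_X______
t=1: XX_XXXX_X_XXXXXX
t=2: X_XXXX_X_XXXXXXX
t=3: _XXXX_X_XXXXXXXX
t=4: XXXX_X_XXXXXXXX_
t=5: XXX_X_XXXXXXXX_X
t=6: XX_X_XXXXXXXX_XX
t=7: X_X_XXXXXXXX_XXX
t=8: _X_XXXXXXXX_XXXX
t=9: X_XXXXXXXX_XXXX_
t=10: _XXXXXXXX_XXXX_X
t=11: XXXXXXXX_XXXX_X_
t=12: XXXXXXX_XXXX_X_X
t=13: XXXXXX_XXXX_X_XX
t=14: XXXXX_XXXX_X_XXX
t=15: XXXX_XXXX_X_XXXX
t=16: XXX_XXXX_X_XXXXX
t=17: XX_XXXX_X_XXXXXX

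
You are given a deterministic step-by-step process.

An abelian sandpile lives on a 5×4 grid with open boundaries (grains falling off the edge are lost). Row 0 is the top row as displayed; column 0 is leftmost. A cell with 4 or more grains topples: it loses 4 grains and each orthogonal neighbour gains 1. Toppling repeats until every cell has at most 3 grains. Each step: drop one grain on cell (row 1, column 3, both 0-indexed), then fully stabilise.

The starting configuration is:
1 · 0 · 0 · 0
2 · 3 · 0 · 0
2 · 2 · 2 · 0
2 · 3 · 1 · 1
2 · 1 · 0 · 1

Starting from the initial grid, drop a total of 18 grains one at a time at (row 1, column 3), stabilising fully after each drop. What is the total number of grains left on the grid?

gen 0: 1 · 0 · 0 · 0
2 · 3 · 0 · 0
2 · 2 · 2 · 0
2 · 3 · 1 · 1
2 · 1 · 0 · 1
gen 1: 1 · 0 · 0 · 0
2 · 3 · 0 · 1
2 · 2 · 2 · 0
2 · 3 · 1 · 1
2 · 1 · 0 · 1
gen 2: 1 · 0 · 0 · 0
2 · 3 · 0 · 2
2 · 2 · 2 · 0
2 · 3 · 1 · 1
2 · 1 · 0 · 1
gen 3: 1 · 0 · 0 · 0
2 · 3 · 0 · 3
2 · 2 · 2 · 0
2 · 3 · 1 · 1
2 · 1 · 0 · 1
gen 4: 1 · 0 · 0 · 1
2 · 3 · 1 · 0
2 · 2 · 2 · 1
2 · 3 · 1 · 1
2 · 1 · 0 · 1
gen 5: 1 · 0 · 0 · 1
2 · 3 · 1 · 1
2 · 2 · 2 · 1
2 · 3 · 1 · 1
2 · 1 · 0 · 1
gen 6: 1 · 0 · 0 · 1
2 · 3 · 1 · 2
2 · 2 · 2 · 1
2 · 3 · 1 · 1
2 · 1 · 0 · 1
gen 7: 1 · 0 · 0 · 1
2 · 3 · 1 · 3
2 · 2 · 2 · 1
2 · 3 · 1 · 1
2 · 1 · 0 · 1
gen 8: 1 · 0 · 0 · 2
2 · 3 · 2 · 0
2 · 2 · 2 · 2
2 · 3 · 1 · 1
2 · 1 · 0 · 1
gen 9: 1 · 0 · 0 · 2
2 · 3 · 2 · 1
2 · 2 · 2 · 2
2 · 3 · 1 · 1
2 · 1 · 0 · 1
gen 10: 1 · 0 · 0 · 2
2 · 3 · 2 · 2
2 · 2 · 2 · 2
2 · 3 · 1 · 1
2 · 1 · 0 · 1
gen 11: 1 · 0 · 0 · 2
2 · 3 · 2 · 3
2 · 2 · 2 · 2
2 · 3 · 1 · 1
2 · 1 · 0 · 1
gen 12: 1 · 0 · 0 · 3
2 · 3 · 3 · 0
2 · 2 · 2 · 3
2 · 3 · 1 · 1
2 · 1 · 0 · 1
gen 13: 1 · 0 · 0 · 3
2 · 3 · 3 · 1
2 · 2 · 2 · 3
2 · 3 · 1 · 1
2 · 1 · 0 · 1
gen 14: 1 · 0 · 0 · 3
2 · 3 · 3 · 2
2 · 2 · 2 · 3
2 · 3 · 1 · 1
2 · 1 · 0 · 1
gen 15: 1 · 0 · 0 · 3
2 · 3 · 3 · 3
2 · 2 · 2 · 3
2 · 3 · 1 · 1
2 · 1 · 0 · 1
gen 16: 1 · 1 · 2 · 0
3 · 1 · 2 · 3
3 · 1 · 1 · 1
3 · 0 · 3 · 2
2 · 2 · 0 · 1
gen 17: 1 · 1 · 2 · 1
3 · 1 · 3 · 0
3 · 1 · 1 · 2
3 · 0 · 3 · 2
2 · 2 · 0 · 1
gen 18: 1 · 1 · 2 · 1
3 · 1 · 3 · 1
3 · 1 · 1 · 2
3 · 0 · 3 · 2
2 · 2 · 0 · 1

33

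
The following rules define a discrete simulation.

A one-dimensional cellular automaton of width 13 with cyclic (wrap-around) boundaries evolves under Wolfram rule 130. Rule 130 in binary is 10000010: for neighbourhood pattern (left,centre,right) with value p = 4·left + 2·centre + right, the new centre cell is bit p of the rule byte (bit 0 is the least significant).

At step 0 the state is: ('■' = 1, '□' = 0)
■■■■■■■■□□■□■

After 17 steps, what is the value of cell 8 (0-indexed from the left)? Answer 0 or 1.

0

step 0: ■■■■■■■■□□■□■
step 1: ■■■■■■■□□■□□□
step 2: □■■■■■□□■□□□■
step 3: □□■■■□□■□□□■□
step 4: □■□■□□■□□□■□□
step 5: ■□□□□■□□□■□□□
step 6: □□□□■□□□■□□□■
step 7: □□□■□□□■□□□■□
step 8: □□■□□□■□□□■□□
step 9: □■□□□■□□□■□□□
step 10: ■□□□■□□□■□□□□
step 11: □□□■□□□■□□□□■
step 12: □□■□□□■□□□□■□
step 13: □■□□□■□□□□■□□
step 14: ■□□□■□□□□■□□□
step 15: □□□■□□□□■□□□■
step 16: □□■□□□□■□□□■□
step 17: □■□□□□■□□□■□□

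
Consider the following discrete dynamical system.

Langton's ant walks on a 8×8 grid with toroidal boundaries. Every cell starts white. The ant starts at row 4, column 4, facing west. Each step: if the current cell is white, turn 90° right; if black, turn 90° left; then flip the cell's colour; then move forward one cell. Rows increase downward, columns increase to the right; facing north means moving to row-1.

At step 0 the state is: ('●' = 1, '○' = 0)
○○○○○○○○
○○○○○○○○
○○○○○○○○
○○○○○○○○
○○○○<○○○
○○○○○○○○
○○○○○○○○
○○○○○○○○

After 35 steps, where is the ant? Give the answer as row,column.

k=0  ○○○○○○○○
○○○○○○○○
○○○○○○○○
○○○○○○○○
○○○○<○○○
○○○○○○○○
○○○○○○○○
○○○○○○○○
k=1  ○○○○○○○○
○○○○○○○○
○○○○○○○○
○○○○^○○○
○○○○●○○○
○○○○○○○○
○○○○○○○○
○○○○○○○○
k=2  ○○○○○○○○
○○○○○○○○
○○○○○○○○
○○○○●>○○
○○○○●○○○
○○○○○○○○
○○○○○○○○
○○○○○○○○
k=3  ○○○○○○○○
○○○○○○○○
○○○○○○○○
○○○○●●○○
○○○○●v○○
○○○○○○○○
○○○○○○○○
○○○○○○○○
k=4  ○○○○○○○○
○○○○○○○○
○○○○○○○○
○○○○●●○○
○○○○<●○○
○○○○○○○○
○○○○○○○○
○○○○○○○○
k=5  ○○○○○○○○
○○○○○○○○
○○○○○○○○
○○○○●●○○
○○○○○●○○
○○○○v○○○
○○○○○○○○
○○○○○○○○
k=6  ○○○○○○○○
○○○○○○○○
○○○○○○○○
○○○○●●○○
○○○○○●○○
○○○<●○○○
○○○○○○○○
○○○○○○○○
k=7  ○○○○○○○○
○○○○○○○○
○○○○○○○○
○○○○●●○○
○○○^○●○○
○○○●●○○○
○○○○○○○○
○○○○○○○○
k=8  ○○○○○○○○
○○○○○○○○
○○○○○○○○
○○○○●●○○
○○○●>●○○
○○○●●○○○
○○○○○○○○
○○○○○○○○
k=9  ○○○○○○○○
○○○○○○○○
○○○○○○○○
○○○○●●○○
○○○●●●○○
○○○●v○○○
○○○○○○○○
○○○○○○○○
k=10  ○○○○○○○○
○○○○○○○○
○○○○○○○○
○○○○●●○○
○○○●●●○○
○○○●○>○○
○○○○○○○○
○○○○○○○○
k=11  ○○○○○○○○
○○○○○○○○
○○○○○○○○
○○○○●●○○
○○○●●●○○
○○○●○●○○
○○○○○v○○
○○○○○○○○
k=12  ○○○○○○○○
○○○○○○○○
○○○○○○○○
○○○○●●○○
○○○●●●○○
○○○●○●○○
○○○○<●○○
○○○○○○○○
k=13  ○○○○○○○○
○○○○○○○○
○○○○○○○○
○○○○●●○○
○○○●●●○○
○○○●^●○○
○○○○●●○○
○○○○○○○○
k=14  ○○○○○○○○
○○○○○○○○
○○○○○○○○
○○○○●●○○
○○○●●●○○
○○○●●>○○
○○○○●●○○
○○○○○○○○
k=15  ○○○○○○○○
○○○○○○○○
○○○○○○○○
○○○○●●○○
○○○●●^○○
○○○●●○○○
○○○○●●○○
○○○○○○○○
k=16  ○○○○○○○○
○○○○○○○○
○○○○○○○○
○○○○●●○○
○○○●<○○○
○○○●●○○○
○○○○●●○○
○○○○○○○○
k=17  ○○○○○○○○
○○○○○○○○
○○○○○○○○
○○○○●●○○
○○○●○○○○
○○○●v○○○
○○○○●●○○
○○○○○○○○
k=18  ○○○○○○○○
○○○○○○○○
○○○○○○○○
○○○○●●○○
○○○●○○○○
○○○●○>○○
○○○○●●○○
○○○○○○○○
k=19  ○○○○○○○○
○○○○○○○○
○○○○○○○○
○○○○●●○○
○○○●○○○○
○○○●○●○○
○○○○●v○○
○○○○○○○○
k=20  ○○○○○○○○
○○○○○○○○
○○○○○○○○
○○○○●●○○
○○○●○○○○
○○○●○●○○
○○○○●○>○
○○○○○○○○
k=21  ○○○○○○○○
○○○○○○○○
○○○○○○○○
○○○○●●○○
○○○●○○○○
○○○●○●○○
○○○○●○●○
○○○○○○v○
k=22  ○○○○○○○○
○○○○○○○○
○○○○○○○○
○○○○●●○○
○○○●○○○○
○○○●○●○○
○○○○●○●○
○○○○○<●○
k=23  ○○○○○○○○
○○○○○○○○
○○○○○○○○
○○○○●●○○
○○○●○○○○
○○○●○●○○
○○○○●^●○
○○○○○●●○
k=24  ○○○○○○○○
○○○○○○○○
○○○○○○○○
○○○○●●○○
○○○●○○○○
○○○●○●○○
○○○○●●>○
○○○○○●●○
k=25  ○○○○○○○○
○○○○○○○○
○○○○○○○○
○○○○●●○○
○○○●○○○○
○○○●○●^○
○○○○●●○○
○○○○○●●○
k=26  ○○○○○○○○
○○○○○○○○
○○○○○○○○
○○○○●●○○
○○○●○○○○
○○○●○●●>
○○○○●●○○
○○○○○●●○
k=27  ○○○○○○○○
○○○○○○○○
○○○○○○○○
○○○○●●○○
○○○●○○○○
○○○●○●●●
○○○○●●○v
○○○○○●●○
k=28  ○○○○○○○○
○○○○○○○○
○○○○○○○○
○○○○●●○○
○○○●○○○○
○○○●○●●●
○○○○●●<●
○○○○○●●○
k=29  ○○○○○○○○
○○○○○○○○
○○○○○○○○
○○○○●●○○
○○○●○○○○
○○○●○●^●
○○○○●●●●
○○○○○●●○
k=30  ○○○○○○○○
○○○○○○○○
○○○○○○○○
○○○○●●○○
○○○●○○○○
○○○●○<○●
○○○○●●●●
○○○○○●●○
k=31  ○○○○○○○○
○○○○○○○○
○○○○○○○○
○○○○●●○○
○○○●○○○○
○○○●○○○●
○○○○●v●●
○○○○○●●○
k=32  ○○○○○○○○
○○○○○○○○
○○○○○○○○
○○○○●●○○
○○○●○○○○
○○○●○○○●
○○○○●○>●
○○○○○●●○
k=33  ○○○○○○○○
○○○○○○○○
○○○○○○○○
○○○○●●○○
○○○●○○○○
○○○●○○^●
○○○○●○○●
○○○○○●●○
k=34  ○○○○○○○○
○○○○○○○○
○○○○○○○○
○○○○●●○○
○○○●○○○○
○○○●○○●>
○○○○●○○●
○○○○○●●○
k=35  ○○○○○○○○
○○○○○○○○
○○○○○○○○
○○○○●●○○
○○○●○○○^
○○○●○○●○
○○○○●○○●
○○○○○●●○

4,7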